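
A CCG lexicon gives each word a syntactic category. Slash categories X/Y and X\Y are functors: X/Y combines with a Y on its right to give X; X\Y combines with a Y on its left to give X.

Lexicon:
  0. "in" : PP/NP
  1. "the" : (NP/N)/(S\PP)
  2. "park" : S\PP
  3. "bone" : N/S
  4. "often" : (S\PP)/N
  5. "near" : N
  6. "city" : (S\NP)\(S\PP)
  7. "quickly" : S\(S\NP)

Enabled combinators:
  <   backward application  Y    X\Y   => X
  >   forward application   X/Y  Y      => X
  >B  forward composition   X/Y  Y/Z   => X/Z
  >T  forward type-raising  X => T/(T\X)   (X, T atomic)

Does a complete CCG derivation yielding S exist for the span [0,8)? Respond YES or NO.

NO

PP/NP (NP/N)/(S\PP) S\PP N/S (S\PP)/N N (S\NP)\(S\PP) S\(S\NP)
CKY chart[0,8] = {N/(N\PP), NP/(NP\PP), PP, PP/(NP\NP), PP/(N\N), PP/(PP\PP), PP/(S\S), S/(S\PP)}; S ∉ chart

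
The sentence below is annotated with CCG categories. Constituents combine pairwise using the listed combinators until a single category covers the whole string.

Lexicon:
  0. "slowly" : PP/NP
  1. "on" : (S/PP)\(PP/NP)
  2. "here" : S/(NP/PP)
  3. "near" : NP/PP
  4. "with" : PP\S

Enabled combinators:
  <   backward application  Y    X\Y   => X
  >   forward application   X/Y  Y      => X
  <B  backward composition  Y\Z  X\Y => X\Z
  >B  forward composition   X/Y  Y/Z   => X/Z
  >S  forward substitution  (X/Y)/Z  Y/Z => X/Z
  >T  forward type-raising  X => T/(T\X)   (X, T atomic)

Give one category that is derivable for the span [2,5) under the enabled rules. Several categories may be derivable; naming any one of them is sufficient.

[0,5] S   >
  [0,2] S/PP   <
    [0,1] "slowly" : PP/NP
    [1,2] "on" : (S/PP)\(PP/NP)
  [2,5] PP   <
    [2,4] S   >
      [2,3] "here" : S/(NP/PP)
      [3,4] "near" : NP/PP
    [4,5] "with" : PP\S

PP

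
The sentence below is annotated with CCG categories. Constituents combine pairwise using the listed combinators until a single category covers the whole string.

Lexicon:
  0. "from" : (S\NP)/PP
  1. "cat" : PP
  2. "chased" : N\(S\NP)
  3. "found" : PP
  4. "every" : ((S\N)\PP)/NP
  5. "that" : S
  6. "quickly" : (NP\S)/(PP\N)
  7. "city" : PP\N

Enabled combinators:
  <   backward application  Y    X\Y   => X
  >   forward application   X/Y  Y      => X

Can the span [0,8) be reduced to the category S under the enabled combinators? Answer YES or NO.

YES

[0,8] S   <
  [0,3] N   <
    [0,2] S\NP   >
      [0,1] "from" : (S\NP)/PP
      [1,2] "cat" : PP
    [2,3] "chased" : N\(S\NP)
  [3,8] S\N   <
    [3,4] "found" : PP
    [4,8] (S\N)\PP   >
      [4,5] "every" : ((S\N)\PP)/NP
      [5,8] NP   <
        [5,6] "that" : S
        [6,8] NP\S   >
          [6,7] "quickly" : (NP\S)/(PP\N)
          [7,8] "city" : PP\N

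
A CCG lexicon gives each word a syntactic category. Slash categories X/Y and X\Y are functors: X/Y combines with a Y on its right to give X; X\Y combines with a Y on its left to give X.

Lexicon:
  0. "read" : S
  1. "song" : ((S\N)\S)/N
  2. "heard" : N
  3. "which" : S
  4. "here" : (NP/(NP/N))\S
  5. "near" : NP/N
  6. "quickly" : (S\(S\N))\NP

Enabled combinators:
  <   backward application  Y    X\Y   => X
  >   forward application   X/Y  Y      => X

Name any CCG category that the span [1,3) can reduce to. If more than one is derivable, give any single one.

(S\N)\S

[0,7] S   <
  [0,3] S\N   <
    [0,1] "read" : S
    [1,3] (S\N)\S   >
      [1,2] "song" : ((S\N)\S)/N
      [2,3] "heard" : N
  [3,7] S\(S\N)   <
    [3,6] NP   >
      [3,5] NP/(NP/N)   <
        [3,4] "which" : S
        [4,5] "here" : (NP/(NP/N))\S
      [5,6] "near" : NP/N
    [6,7] "quickly" : (S\(S\N))\NP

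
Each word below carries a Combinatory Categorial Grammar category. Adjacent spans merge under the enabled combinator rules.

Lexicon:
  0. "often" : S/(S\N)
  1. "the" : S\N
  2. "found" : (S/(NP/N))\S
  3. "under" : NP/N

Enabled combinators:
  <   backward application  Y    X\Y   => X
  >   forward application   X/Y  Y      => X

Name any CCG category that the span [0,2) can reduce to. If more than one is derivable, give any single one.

S

[0,4] S   >
  [0,3] S/(NP/N)   <
    [0,2] S   >
      [0,1] "often" : S/(S\N)
      [1,2] "the" : S\N
    [2,3] "found" : (S/(NP/N))\S
  [3,4] "under" : NP/N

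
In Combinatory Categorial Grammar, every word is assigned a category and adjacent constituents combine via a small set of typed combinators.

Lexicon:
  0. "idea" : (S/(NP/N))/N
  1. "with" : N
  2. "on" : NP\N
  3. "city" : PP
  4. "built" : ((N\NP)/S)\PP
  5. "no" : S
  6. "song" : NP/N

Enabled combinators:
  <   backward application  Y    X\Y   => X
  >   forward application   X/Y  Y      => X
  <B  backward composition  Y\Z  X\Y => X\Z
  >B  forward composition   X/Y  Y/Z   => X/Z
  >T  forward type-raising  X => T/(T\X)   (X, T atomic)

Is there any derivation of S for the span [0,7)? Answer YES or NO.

[0,7] S   >
  [0,6] S/(NP/N)   >
    [0,1] "idea" : (S/(NP/N))/N
    [1,6] N   <
      [1,3] NP   <
        [1,2] "with" : N
        [2,3] "on" : NP\N
      [3,6] N\NP   >
        [3,5] (N\NP)/S   <
          [3,4] "city" : PP
          [4,5] "built" : ((N\NP)/S)\PP
        [5,6] "no" : S
  [6,7] "song" : NP/N

YES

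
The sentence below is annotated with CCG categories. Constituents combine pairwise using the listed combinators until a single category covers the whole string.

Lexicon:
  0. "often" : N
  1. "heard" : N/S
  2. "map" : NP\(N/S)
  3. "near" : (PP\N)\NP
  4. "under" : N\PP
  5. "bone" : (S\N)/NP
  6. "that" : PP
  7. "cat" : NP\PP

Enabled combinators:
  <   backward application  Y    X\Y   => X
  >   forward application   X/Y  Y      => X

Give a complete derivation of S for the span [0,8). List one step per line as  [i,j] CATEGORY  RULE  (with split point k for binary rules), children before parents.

[0,1] N  lex  "often"
[1,2] N/S  lex  "heard"
[2,3] NP\(N/S)  lex  "map"
[1,3] NP  <  k=2
[3,4] (PP\N)\NP  lex  "near"
[1,4] PP\N  <  k=3
[0,4] PP  <  k=1
[4,5] N\PP  lex  "under"
[0,5] N  <  k=4
[5,6] (S\N)/NP  lex  "bone"
[6,7] PP  lex  "that"
[7,8] NP\PP  lex  "cat"
[6,8] NP  <  k=7
[5,8] S\N  >  k=6
[0,8] S  <  k=5

[0,8] S   <
  [0,5] N   <
    [0,4] PP   <
      [0,1] "often" : N
      [1,4] PP\N   <
        [1,3] NP   <
          [1,2] "heard" : N/S
          [2,3] "map" : NP\(N/S)
        [3,4] "near" : (PP\N)\NP
    [4,5] "under" : N\PP
  [5,8] S\N   >
    [5,6] "bone" : (S\N)/NP
    [6,8] NP   <
      [6,7] "that" : PP
      [7,8] "cat" : NP\PP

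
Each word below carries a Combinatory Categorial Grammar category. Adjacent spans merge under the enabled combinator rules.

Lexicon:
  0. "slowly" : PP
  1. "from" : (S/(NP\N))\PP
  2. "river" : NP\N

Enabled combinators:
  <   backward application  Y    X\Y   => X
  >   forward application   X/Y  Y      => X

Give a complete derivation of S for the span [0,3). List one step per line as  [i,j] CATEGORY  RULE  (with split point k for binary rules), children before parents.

[0,3] S   >
  [0,2] S/(NP\N)   <
    [0,1] "slowly" : PP
    [1,2] "from" : (S/(NP\N))\PP
  [2,3] "river" : NP\N

[0,1] PP  lex  "slowly"
[1,2] (S/(NP\N))\PP  lex  "from"
[0,2] S/(NP\N)  <  k=1
[2,3] NP\N  lex  "river"
[0,3] S  >  k=2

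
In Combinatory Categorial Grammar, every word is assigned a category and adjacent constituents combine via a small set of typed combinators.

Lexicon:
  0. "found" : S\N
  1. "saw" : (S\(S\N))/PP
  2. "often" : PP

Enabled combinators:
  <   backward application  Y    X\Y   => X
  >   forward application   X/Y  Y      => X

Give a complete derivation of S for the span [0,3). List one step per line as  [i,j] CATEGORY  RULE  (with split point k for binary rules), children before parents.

[0,3] S   <
  [0,1] "found" : S\N
  [1,3] S\(S\N)   >
    [1,2] "saw" : (S\(S\N))/PP
    [2,3] "often" : PP

[0,1] S\N  lex  "found"
[1,2] (S\(S\N))/PP  lex  "saw"
[2,3] PP  lex  "often"
[1,3] S\(S\N)  >  k=2
[0,3] S  <  k=1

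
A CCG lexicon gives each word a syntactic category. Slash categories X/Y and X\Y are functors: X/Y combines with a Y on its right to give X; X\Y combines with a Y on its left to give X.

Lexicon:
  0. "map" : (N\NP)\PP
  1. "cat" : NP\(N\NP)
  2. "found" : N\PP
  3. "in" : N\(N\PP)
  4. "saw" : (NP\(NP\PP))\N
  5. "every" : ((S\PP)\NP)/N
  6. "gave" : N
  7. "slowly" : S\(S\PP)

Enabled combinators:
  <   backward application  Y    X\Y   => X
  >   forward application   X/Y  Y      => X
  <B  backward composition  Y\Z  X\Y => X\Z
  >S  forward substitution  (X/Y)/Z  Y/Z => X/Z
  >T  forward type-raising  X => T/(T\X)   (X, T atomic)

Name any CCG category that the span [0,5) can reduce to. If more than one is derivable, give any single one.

[0,8] S   <
  [0,5] NP   <
    [0,2] NP\PP   <B
      [0,1] "map" : (N\NP)\PP
      [1,2] "cat" : NP\(N\NP)
    [2,5] NP\(NP\PP)   <
      [2,4] N   <
        [2,3] "found" : N\PP
        [3,4] "in" : N\(N\PP)
      [4,5] "saw" : (NP\(NP\PP))\N
  [5,8] S\NP   <B
    [5,7] (S\PP)\NP   >
      [5,6] "every" : ((S\PP)\NP)/N
      [6,7] "gave" : N
    [7,8] "slowly" : S\(S\PP)

NP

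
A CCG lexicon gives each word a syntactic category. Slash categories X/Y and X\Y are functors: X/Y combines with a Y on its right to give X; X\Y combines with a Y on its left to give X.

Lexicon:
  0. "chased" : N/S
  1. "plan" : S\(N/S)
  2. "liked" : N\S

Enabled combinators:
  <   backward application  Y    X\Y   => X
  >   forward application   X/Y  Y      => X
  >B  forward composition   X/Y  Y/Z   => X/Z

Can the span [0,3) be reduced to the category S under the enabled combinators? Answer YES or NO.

N/S S\(N/S) N\S
CKY chart[0,3] = {N}; S ∉ chart

NO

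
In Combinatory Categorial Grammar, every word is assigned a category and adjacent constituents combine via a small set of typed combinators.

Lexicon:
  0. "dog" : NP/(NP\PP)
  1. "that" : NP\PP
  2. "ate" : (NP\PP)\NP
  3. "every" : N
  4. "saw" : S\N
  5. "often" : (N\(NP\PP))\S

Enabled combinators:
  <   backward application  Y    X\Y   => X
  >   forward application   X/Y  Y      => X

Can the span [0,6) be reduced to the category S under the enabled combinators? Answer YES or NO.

NP/(NP\PP) NP\PP (NP\PP)\NP N S\N (N\(NP\PP))\S
CKY chart[0,6] = {N}; S ∉ chart

NO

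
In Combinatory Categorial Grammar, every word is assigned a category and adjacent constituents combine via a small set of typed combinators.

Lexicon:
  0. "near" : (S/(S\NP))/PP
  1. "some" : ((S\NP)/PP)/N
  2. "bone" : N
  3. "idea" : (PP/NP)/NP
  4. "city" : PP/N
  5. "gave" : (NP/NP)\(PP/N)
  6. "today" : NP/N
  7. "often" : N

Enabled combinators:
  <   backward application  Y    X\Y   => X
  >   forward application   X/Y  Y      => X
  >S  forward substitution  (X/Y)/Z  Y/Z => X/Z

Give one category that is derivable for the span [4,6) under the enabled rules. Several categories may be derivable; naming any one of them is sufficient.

NP/NP

[0,8] S   >
  [0,3] S/PP   >S
    [0,1] "near" : (S/(S\NP))/PP
    [1,3] (S\NP)/PP   >
      [1,2] "some" : ((S\NP)/PP)/N
      [2,3] "bone" : N
  [3,8] PP   >
    [3,6] PP/NP   >S
      [3,4] "idea" : (PP/NP)/NP
      [4,6] NP/NP   <
        [4,5] "city" : PP/N
        [5,6] "gave" : (NP/NP)\(PP/N)
    [6,8] NP   >
      [6,7] "today" : NP/N
      [7,8] "often" : N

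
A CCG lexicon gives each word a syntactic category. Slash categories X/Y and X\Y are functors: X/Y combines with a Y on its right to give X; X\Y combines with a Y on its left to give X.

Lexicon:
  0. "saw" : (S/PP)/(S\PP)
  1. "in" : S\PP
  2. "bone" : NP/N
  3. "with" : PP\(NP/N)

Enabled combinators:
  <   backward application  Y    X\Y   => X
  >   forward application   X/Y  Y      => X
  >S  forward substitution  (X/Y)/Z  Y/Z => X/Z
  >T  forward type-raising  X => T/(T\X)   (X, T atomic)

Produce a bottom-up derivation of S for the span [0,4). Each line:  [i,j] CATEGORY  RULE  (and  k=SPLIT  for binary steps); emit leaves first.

[0,4] S   >
  [0,2] S/PP   >
    [0,1] "saw" : (S/PP)/(S\PP)
    [1,2] "in" : S\PP
  [2,4] PP   <
    [2,3] "bone" : NP/N
    [3,4] "with" : PP\(NP/N)

[0,1] (S/PP)/(S\PP)  lex  "saw"
[1,2] S\PP  lex  "in"
[0,2] S/PP  >  k=1
[2,3] NP/N  lex  "bone"
[3,4] PP\(NP/N)  lex  "with"
[2,4] PP  <  k=3
[0,4] S  >  k=2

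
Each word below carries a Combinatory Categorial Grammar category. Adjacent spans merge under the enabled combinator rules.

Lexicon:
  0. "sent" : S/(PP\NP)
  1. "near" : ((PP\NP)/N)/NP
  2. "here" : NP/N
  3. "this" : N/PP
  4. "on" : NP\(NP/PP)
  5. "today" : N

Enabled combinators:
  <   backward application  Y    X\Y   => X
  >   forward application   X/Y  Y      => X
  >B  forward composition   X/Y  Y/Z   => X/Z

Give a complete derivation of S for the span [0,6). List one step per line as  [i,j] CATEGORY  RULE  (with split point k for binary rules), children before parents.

[0,6] S   >
  [0,5] S/N   >B
    [0,1] "sent" : S/(PP\NP)
    [1,5] (PP\NP)/N   >
      [1,2] "near" : ((PP\NP)/N)/NP
      [2,5] NP   <
        [2,4] NP/PP   >B
          [2,3] "here" : NP/N
          [3,4] "this" : N/PP
        [4,5] "on" : NP\(NP/PP)
  [5,6] "today" : N

[0,1] S/(PP\NP)  lex  "sent"
[1,2] ((PP\NP)/N)/NP  lex  "near"
[2,3] NP/N  lex  "here"
[3,4] N/PP  lex  "this"
[2,4] NP/PP  >B  k=3
[4,5] NP\(NP/PP)  lex  "on"
[2,5] NP  <  k=4
[1,5] (PP\NP)/N  >  k=2
[0,5] S/N  >B  k=1
[5,6] N  lex  "today"
[0,6] S  >  k=5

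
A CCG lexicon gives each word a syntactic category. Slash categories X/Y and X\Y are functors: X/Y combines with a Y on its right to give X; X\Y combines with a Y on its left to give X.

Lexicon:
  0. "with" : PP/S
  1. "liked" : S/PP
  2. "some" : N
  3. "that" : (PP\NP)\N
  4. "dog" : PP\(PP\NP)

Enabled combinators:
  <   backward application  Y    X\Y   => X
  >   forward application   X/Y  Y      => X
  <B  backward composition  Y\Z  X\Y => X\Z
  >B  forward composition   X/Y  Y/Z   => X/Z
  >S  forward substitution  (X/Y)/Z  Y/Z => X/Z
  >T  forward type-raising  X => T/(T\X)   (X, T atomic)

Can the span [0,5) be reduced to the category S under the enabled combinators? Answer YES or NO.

NO

PP/S S/PP N (PP\NP)\N PP\(PP\NP)
CKY chart[0,5] = {N/(N\PP), NP/(NP\PP), PP, PP/(PP\PP), PP/(S\S), S/(S\PP)}; S ∉ chart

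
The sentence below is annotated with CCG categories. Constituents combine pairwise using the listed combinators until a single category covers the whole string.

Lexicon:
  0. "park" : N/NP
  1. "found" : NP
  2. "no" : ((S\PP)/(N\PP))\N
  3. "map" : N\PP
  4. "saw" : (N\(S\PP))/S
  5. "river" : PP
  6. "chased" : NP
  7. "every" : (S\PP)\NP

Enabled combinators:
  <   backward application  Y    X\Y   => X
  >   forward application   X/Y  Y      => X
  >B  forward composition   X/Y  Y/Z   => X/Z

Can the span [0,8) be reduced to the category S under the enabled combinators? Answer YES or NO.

NO

N/NP NP ((S\PP)/(N\PP))\N N\PP (N\(S\PP))/S PP NP (S\PP)\NP
CKY chart[0,8] = {N}; S ∉ chart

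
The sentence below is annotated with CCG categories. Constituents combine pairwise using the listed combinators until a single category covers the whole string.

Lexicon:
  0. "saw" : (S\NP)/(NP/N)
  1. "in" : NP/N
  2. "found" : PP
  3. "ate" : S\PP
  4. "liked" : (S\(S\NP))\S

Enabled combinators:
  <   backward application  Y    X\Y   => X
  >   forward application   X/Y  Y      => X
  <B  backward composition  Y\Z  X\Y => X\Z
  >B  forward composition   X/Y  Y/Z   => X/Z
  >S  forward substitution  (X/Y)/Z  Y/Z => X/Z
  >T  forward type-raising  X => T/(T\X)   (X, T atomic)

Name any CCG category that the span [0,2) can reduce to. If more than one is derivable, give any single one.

[0,5] S   <
  [0,2] S\NP   >
    [0,1] "saw" : (S\NP)/(NP/N)
    [1,2] "in" : NP/N
  [2,5] S\(S\NP)   <
    [2,4] S   >
      [2,3] S/(S\PP)   >T
        [2,3] "found" : PP
      [3,4] "ate" : S\PP
    [4,5] "liked" : (S\(S\NP))\S

S\NP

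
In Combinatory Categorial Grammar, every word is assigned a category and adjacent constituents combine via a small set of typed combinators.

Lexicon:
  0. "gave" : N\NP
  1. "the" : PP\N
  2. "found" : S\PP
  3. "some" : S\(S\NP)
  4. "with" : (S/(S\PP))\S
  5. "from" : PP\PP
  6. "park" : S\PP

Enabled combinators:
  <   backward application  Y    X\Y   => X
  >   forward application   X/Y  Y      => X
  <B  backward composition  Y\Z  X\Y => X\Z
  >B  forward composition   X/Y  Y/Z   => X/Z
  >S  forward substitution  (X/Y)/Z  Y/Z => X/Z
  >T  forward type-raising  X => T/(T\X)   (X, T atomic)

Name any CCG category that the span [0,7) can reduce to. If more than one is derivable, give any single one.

[0,7] S   >
  [0,5] S/(S\PP)   <
    [0,4] S   <
      [0,3] S\NP   <B
        [0,1] "gave" : N\NP
        [1,3] S\N   <B
          [1,2] "the" : PP\N
          [2,3] "found" : S\PP
      [3,4] "some" : S\(S\NP)
    [4,5] "with" : (S/(S\PP))\S
  [5,7] S\PP   <B
    [5,6] "from" : PP\PP
    [6,7] "park" : S\PP

S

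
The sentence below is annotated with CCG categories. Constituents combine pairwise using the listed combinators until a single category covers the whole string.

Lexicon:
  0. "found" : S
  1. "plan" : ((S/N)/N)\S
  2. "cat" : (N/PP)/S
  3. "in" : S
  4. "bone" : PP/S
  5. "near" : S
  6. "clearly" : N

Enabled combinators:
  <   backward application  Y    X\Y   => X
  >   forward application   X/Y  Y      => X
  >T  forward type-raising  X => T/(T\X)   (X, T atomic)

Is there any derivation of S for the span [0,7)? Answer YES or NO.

YES

[0,7] S   >
  [0,6] S/N   >
    [0,2] (S/N)/N   <
      [0,1] "found" : S
      [1,2] "plan" : ((S/N)/N)\S
    [2,6] N   >
      [2,4] N/PP   >
        [2,3] "cat" : (N/PP)/S
        [3,4] "in" : S
      [4,6] PP   >
        [4,5] "bone" : PP/S
        [5,6] "near" : S
  [6,7] "clearly" : N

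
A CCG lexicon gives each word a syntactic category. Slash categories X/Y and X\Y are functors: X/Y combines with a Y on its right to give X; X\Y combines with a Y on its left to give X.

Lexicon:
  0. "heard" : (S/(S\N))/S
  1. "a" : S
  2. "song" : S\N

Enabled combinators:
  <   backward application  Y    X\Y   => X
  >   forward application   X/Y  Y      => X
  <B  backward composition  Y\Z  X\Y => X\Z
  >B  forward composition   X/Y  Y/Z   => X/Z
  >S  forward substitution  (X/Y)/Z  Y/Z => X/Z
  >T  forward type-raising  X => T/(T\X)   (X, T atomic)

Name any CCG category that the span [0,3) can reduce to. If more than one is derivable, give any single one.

S

[0,3] S   >
  [0,2] S/(S\N)   >
    [0,1] "heard" : (S/(S\N))/S
    [1,2] "a" : S
  [2,3] "song" : S\N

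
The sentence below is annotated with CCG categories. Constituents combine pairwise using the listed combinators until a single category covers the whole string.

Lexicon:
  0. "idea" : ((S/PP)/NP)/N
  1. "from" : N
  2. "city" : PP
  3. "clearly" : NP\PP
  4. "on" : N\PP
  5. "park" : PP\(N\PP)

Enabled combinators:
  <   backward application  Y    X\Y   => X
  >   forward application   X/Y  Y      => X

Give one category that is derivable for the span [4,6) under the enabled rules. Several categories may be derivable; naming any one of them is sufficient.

PP

[0,6] S   >
  [0,4] S/PP   >
    [0,2] (S/PP)/NP   >
      [0,1] "idea" : ((S/PP)/NP)/N
      [1,2] "from" : N
    [2,4] NP   <
      [2,3] "city" : PP
      [3,4] "clearly" : NP\PP
  [4,6] PP   <
    [4,5] "on" : N\PP
    [5,6] "park" : PP\(N\PP)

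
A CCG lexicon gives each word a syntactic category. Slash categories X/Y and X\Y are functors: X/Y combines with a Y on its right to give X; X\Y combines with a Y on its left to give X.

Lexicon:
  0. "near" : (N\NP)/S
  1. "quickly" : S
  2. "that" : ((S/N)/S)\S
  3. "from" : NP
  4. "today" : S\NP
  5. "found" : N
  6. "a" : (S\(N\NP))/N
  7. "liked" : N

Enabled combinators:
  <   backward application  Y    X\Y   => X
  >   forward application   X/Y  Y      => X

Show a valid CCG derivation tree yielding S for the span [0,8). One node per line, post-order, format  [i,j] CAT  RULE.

[0,8] S   <
  [0,6] N\NP   >
    [0,1] "near" : (N\NP)/S
    [1,6] S   >
      [1,5] S/N   >
        [1,3] (S/N)/S   <
          [1,2] "quickly" : S
          [2,3] "that" : ((S/N)/S)\S
        [3,5] S   <
          [3,4] "from" : NP
          [4,5] "today" : S\NP
      [5,6] "found" : N
  [6,8] S\(N\NP)   >
    [6,7] "a" : (S\(N\NP))/N
    [7,8] "liked" : N

[0,1] (N\NP)/S  lex  "near"
[1,2] S  lex  "quickly"
[2,3] ((S/N)/S)\S  lex  "that"
[1,3] (S/N)/S  <  k=2
[3,4] NP  lex  "from"
[4,5] S\NP  lex  "today"
[3,5] S  <  k=4
[1,5] S/N  >  k=3
[5,6] N  lex  "found"
[1,6] S  >  k=5
[0,6] N\NP  >  k=1
[6,7] (S\(N\NP))/N  lex  "a"
[7,8] N  lex  "liked"
[6,8] S\(N\NP)  >  k=7
[0,8] S  <  k=6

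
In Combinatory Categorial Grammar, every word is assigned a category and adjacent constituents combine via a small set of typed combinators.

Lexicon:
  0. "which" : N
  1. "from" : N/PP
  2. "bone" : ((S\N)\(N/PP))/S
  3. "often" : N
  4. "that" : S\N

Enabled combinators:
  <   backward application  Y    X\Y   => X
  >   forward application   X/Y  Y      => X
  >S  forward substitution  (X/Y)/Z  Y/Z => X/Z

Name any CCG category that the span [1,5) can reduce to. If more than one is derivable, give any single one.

[0,5] S   <
  [0,1] "which" : N
  [1,5] S\N   <
    [1,2] "from" : N/PP
    [2,5] (S\N)\(N/PP)   >
      [2,3] "bone" : ((S\N)\(N/PP))/S
      [3,5] S   <
        [3,4] "often" : N
        [4,5] "that" : S\N

S\N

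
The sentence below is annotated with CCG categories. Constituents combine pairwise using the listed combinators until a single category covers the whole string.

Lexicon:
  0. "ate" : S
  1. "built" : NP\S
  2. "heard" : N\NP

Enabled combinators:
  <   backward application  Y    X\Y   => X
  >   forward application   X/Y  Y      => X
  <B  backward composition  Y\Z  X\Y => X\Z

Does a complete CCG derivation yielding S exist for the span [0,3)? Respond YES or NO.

NO

S NP\S N\NP
CKY chart[0,3] = {N}; S ∉ chart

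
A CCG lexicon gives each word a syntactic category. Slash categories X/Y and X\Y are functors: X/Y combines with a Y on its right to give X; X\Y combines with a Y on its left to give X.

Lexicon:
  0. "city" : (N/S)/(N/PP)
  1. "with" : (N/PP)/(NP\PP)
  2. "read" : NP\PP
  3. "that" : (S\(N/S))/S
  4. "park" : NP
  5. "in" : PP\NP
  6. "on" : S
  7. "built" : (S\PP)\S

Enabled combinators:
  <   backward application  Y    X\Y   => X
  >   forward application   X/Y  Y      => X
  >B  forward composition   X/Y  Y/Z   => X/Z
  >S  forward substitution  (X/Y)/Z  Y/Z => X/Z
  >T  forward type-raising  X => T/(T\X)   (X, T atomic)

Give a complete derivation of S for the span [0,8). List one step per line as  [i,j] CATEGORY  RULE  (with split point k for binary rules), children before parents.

[0,1] (N/S)/(N/PP)  lex  "city"
[1,2] (N/PP)/(NP\PP)  lex  "with"
[2,3] NP\PP  lex  "read"
[1,3] N/PP  >  k=2
[0,3] N/S  >  k=1
[3,4] (S\(N/S))/S  lex  "that"
[4,5] NP  lex  "park"
[4,5] PP/(PP\NP)  >T
[5,6] PP\NP  lex  "in"
[4,6] PP  >  k=5
[6,7] S  lex  "on"
[7,8] (S\PP)\S  lex  "built"
[6,8] S\PP  <  k=7
[4,8] S  <  k=6
[3,8] S\(N/S)  >  k=4
[0,8] S  <  k=3

[0,8] S   <
  [0,3] N/S   >
    [0,1] "city" : (N/S)/(N/PP)
    [1,3] N/PP   >
      [1,2] "with" : (N/PP)/(NP\PP)
      [2,3] "read" : NP\PP
  [3,8] S\(N/S)   >
    [3,4] "that" : (S\(N/S))/S
    [4,8] S   <
      [4,6] PP   >
        [4,5] PP/(PP\NP)   >T
          [4,5] "park" : NP
        [5,6] "in" : PP\NP
      [6,8] S\PP   <
        [6,7] "on" : S
        [7,8] "built" : (S\PP)\S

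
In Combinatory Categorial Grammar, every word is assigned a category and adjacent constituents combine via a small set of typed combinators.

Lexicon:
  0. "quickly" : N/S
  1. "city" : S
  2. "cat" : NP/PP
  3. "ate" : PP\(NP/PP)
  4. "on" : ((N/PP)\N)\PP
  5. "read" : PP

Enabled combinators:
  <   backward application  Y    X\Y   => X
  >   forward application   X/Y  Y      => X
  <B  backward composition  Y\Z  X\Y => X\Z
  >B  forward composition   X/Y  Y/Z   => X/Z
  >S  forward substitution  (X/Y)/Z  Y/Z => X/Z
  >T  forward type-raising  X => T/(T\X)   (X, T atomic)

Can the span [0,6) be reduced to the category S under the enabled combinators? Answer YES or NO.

NO

N/S S NP/PP PP\(NP/PP) ((N/PP)\N)\PP PP
CKY chart[0,6] = {N, N/(N\N), N/(PP\PP), NP/(NP\N), PP/(PP\N), S/(S\N)}; S ∉ chart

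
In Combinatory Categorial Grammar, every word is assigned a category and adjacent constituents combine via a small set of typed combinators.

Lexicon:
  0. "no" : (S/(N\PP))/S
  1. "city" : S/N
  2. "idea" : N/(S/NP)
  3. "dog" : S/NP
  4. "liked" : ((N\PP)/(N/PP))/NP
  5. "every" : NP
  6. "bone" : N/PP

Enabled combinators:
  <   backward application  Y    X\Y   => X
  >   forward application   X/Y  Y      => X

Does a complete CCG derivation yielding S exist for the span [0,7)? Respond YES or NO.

YES

[0,7] S   >
  [0,4] S/(N\PP)   >
    [0,1] "no" : (S/(N\PP))/S
    [1,4] S   >
      [1,2] "city" : S/N
      [2,4] N   >
        [2,3] "idea" : N/(S/NP)
        [3,4] "dog" : S/NP
  [4,7] N\PP   >
    [4,6] (N\PP)/(N/PP)   >
      [4,5] "liked" : ((N\PP)/(N/PP))/NP
      [5,6] "every" : NP
    [6,7] "bone" : N/PP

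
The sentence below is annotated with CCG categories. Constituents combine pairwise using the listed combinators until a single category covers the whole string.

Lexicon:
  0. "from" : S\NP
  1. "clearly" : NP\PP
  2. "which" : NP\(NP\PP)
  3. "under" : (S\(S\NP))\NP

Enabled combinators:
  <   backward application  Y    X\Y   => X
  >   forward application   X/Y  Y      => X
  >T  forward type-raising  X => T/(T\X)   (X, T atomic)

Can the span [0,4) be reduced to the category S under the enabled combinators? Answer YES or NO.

YES

[0,4] S   <
  [0,1] "from" : S\NP
  [1,4] S\(S\NP)   <
    [1,3] NP   <
      [1,2] "clearly" : NP\PP
      [2,3] "which" : NP\(NP\PP)
    [3,4] "under" : (S\(S\NP))\NP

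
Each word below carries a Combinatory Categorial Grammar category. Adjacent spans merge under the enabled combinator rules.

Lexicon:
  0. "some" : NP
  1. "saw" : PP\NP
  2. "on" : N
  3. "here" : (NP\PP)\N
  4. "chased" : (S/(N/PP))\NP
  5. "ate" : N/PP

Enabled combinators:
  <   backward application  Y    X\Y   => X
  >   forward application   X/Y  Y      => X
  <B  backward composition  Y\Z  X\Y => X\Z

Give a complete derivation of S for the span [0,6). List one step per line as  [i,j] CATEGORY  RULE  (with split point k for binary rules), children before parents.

[0,6] S   >
  [0,5] S/(N/PP)   <
    [0,4] NP   <
      [0,2] PP   <
        [0,1] "some" : NP
        [1,2] "saw" : PP\NP
      [2,4] NP\PP   <
        [2,3] "on" : N
        [3,4] "here" : (NP\PP)\N
    [4,5] "chased" : (S/(N/PP))\NP
  [5,6] "ate" : N/PP

[0,1] NP  lex  "some"
[1,2] PP\NP  lex  "saw"
[0,2] PP  <  k=1
[2,3] N  lex  "on"
[3,4] (NP\PP)\N  lex  "here"
[2,4] NP\PP  <  k=3
[0,4] NP  <  k=2
[4,5] (S/(N/PP))\NP  lex  "chased"
[0,5] S/(N/PP)  <  k=4
[5,6] N/PP  lex  "ate"
[0,6] S  >  k=5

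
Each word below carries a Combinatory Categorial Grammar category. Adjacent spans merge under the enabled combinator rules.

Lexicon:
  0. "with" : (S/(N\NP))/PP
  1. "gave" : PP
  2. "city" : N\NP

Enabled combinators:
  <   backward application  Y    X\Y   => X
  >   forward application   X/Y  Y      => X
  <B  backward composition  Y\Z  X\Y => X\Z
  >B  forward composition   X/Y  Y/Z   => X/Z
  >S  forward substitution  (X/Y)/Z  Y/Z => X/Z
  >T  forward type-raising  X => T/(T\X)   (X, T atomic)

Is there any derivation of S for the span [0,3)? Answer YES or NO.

[0,3] S   >
  [0,2] S/(N\NP)   >
    [0,1] "with" : (S/(N\NP))/PP
    [1,2] "gave" : PP
  [2,3] "city" : N\NP

YES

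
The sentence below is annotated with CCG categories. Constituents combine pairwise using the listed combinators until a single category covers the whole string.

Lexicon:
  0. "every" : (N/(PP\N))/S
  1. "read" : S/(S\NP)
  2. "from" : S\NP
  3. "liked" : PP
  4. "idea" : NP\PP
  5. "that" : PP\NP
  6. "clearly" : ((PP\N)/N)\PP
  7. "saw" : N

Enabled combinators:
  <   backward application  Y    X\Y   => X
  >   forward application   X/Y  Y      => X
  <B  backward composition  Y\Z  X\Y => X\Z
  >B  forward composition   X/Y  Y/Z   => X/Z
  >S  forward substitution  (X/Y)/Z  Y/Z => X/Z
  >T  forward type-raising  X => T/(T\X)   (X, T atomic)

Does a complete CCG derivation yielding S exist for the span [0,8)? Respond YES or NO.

NO

(N/(PP\N))/S S/(S\NP) S\NP PP NP\PP PP\NP ((PP\N)/N)\PP N
CKY chart[0,8] = {N, N/(N\N), NP/(NP\N), PP/(PP\N), S/(S\N)}; S ∉ chart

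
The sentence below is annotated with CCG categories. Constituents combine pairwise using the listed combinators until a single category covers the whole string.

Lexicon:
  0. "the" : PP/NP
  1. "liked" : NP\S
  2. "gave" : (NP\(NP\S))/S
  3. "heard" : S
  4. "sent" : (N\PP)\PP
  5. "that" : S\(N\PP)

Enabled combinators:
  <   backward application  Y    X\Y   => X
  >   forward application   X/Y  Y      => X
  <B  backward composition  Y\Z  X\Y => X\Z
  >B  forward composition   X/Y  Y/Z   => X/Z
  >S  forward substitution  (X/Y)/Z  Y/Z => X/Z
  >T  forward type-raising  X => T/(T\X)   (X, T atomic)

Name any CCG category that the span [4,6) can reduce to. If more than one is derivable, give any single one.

S\PP

[0,6] S   <
  [0,4] PP   >
    [0,1] "the" : PP/NP
    [1,4] NP   <
      [1,2] "liked" : NP\S
      [2,4] NP\(NP\S)   >
        [2,3] "gave" : (NP\(NP\S))/S
        [3,4] "heard" : S
  [4,6] S\PP   <B
    [4,5] "sent" : (N\PP)\PP
    [5,6] "that" : S\(N\PP)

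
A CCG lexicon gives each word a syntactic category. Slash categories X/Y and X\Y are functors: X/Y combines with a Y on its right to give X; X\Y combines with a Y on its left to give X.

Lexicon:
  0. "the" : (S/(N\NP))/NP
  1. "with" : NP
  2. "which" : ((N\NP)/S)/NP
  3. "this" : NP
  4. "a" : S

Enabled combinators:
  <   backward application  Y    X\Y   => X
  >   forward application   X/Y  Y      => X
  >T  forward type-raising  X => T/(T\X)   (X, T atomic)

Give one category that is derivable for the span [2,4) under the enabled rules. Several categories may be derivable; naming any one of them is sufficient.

(N\NP)/S

[0,5] S   >
  [0,2] S/(N\NP)   >
    [0,1] "the" : (S/(N\NP))/NP
    [1,2] "with" : NP
  [2,5] N\NP   >
    [2,4] (N\NP)/S   >
      [2,3] "which" : ((N\NP)/S)/NP
      [3,4] "this" : NP
    [4,5] "a" : S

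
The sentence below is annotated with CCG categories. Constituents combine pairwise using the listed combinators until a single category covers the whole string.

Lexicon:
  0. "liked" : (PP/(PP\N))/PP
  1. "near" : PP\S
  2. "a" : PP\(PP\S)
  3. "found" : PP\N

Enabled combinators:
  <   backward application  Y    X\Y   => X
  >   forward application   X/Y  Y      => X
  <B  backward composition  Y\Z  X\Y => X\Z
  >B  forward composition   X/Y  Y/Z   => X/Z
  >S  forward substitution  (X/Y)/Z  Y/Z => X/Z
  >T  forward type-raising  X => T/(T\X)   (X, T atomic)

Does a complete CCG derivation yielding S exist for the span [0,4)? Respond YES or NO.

NO

(PP/(PP\N))/PP PP\S PP\(PP\S) PP\N
CKY chart[0,4] = {N/(N\PP), NP/(NP\PP), PP, PP/(PP\PP), S/(S\PP)}; S ∉ chart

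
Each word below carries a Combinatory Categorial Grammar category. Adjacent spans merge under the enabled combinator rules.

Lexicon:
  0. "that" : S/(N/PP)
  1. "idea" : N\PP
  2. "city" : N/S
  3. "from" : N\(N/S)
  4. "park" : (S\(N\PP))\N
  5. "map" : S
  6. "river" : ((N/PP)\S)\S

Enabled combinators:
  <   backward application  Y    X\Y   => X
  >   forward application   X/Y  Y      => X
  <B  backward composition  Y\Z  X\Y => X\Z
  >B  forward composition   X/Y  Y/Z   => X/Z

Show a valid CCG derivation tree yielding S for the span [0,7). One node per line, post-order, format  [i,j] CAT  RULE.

[0,1] S/(N/PP)  lex  "that"
[1,2] N\PP  lex  "idea"
[2,3] N/S  lex  "city"
[3,4] N\(N/S)  lex  "from"
[2,4] N  <  k=3
[4,5] (S\(N\PP))\N  lex  "park"
[2,5] S\(N\PP)  <  k=4
[1,5] S  <  k=2
[5,6] S  lex  "map"
[6,7] ((N/PP)\S)\S  lex  "river"
[5,7] (N/PP)\S  <  k=6
[1,7] N/PP  <  k=5
[0,7] S  >  k=1

[0,7] S   >
  [0,1] "that" : S/(N/PP)
  [1,7] N/PP   <
    [1,5] S   <
      [1,2] "idea" : N\PP
      [2,5] S\(N\PP)   <
        [2,4] N   <
          [2,3] "city" : N/S
          [3,4] "from" : N\(N/S)
        [4,5] "park" : (S\(N\PP))\N
    [5,7] (N/PP)\S   <
      [5,6] "map" : S
      [6,7] "river" : ((N/PP)\S)\S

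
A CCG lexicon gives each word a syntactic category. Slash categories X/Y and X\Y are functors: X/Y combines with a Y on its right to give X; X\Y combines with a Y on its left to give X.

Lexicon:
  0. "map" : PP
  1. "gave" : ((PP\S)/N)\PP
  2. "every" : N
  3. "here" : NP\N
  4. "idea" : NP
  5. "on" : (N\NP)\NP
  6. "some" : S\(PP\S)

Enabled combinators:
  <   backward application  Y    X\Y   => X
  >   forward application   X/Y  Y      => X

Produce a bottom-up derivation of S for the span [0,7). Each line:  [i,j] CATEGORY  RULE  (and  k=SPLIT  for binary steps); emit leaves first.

[0,7] S   <
  [0,6] PP\S   >
    [0,2] (PP\S)/N   <
      [0,1] "map" : PP
      [1,2] "gave" : ((PP\S)/N)\PP
    [2,6] N   <
      [2,4] NP   <
        [2,3] "every" : N
        [3,4] "here" : NP\N
      [4,6] N\NP   <
        [4,5] "idea" : NP
        [5,6] "on" : (N\NP)\NP
  [6,7] "some" : S\(PP\S)

[0,1] PP  lex  "map"
[1,2] ((PP\S)/N)\PP  lex  "gave"
[0,2] (PP\S)/N  <  k=1
[2,3] N  lex  "every"
[3,4] NP\N  lex  "here"
[2,4] NP  <  k=3
[4,5] NP  lex  "idea"
[5,6] (N\NP)\NP  lex  "on"
[4,6] N\NP  <  k=5
[2,6] N  <  k=4
[0,6] PP\S  >  k=2
[6,7] S\(PP\S)  lex  "some"
[0,7] S  <  k=6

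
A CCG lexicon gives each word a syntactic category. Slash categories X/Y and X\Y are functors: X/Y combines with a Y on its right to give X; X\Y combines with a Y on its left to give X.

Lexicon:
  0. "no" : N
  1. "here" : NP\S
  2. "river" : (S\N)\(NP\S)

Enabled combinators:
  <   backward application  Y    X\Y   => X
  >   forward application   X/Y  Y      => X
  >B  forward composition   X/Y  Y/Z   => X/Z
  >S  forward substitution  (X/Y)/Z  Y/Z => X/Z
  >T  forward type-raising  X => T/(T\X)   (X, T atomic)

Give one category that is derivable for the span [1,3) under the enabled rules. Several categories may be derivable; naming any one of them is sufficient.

S\N

[0,3] S   >
  [0,1] S/(S\N)   >T
    [0,1] "no" : N
  [1,3] S\N   <
    [1,2] "here" : NP\S
    [2,3] "river" : (S\N)\(NP\S)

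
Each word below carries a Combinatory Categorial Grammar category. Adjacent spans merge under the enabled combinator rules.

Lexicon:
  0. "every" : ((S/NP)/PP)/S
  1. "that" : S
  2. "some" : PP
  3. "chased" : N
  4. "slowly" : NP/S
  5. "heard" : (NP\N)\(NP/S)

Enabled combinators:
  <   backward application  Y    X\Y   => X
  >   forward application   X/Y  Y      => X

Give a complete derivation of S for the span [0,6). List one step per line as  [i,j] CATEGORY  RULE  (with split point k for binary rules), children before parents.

[0,1] ((S/NP)/PP)/S  lex  "every"
[1,2] S  lex  "that"
[0,2] (S/NP)/PP  >  k=1
[2,3] PP  lex  "some"
[0,3] S/NP  >  k=2
[3,4] N  lex  "chased"
[4,5] NP/S  lex  "slowly"
[5,6] (NP\N)\(NP/S)  lex  "heard"
[4,6] NP\N  <  k=5
[3,6] NP  <  k=4
[0,6] S  >  k=3

[0,6] S   >
  [0,3] S/NP   >
    [0,2] (S/NP)/PP   >
      [0,1] "every" : ((S/NP)/PP)/S
      [1,2] "that" : S
    [2,3] "some" : PP
  [3,6] NP   <
    [3,4] "chased" : N
    [4,6] NP\N   <
      [4,5] "slowly" : NP/S
      [5,6] "heard" : (NP\N)\(NP/S)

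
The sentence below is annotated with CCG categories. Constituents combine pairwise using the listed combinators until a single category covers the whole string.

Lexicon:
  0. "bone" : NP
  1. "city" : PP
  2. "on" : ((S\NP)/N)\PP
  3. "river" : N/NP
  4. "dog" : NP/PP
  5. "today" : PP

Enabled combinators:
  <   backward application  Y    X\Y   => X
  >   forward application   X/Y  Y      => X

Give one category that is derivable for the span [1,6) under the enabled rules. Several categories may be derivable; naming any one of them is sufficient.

[0,6] S   <
  [0,1] "bone" : NP
  [1,6] S\NP   >
    [1,3] (S\NP)/N   <
      [1,2] "city" : PP
      [2,3] "on" : ((S\NP)/N)\PP
    [3,6] N   >
      [3,4] "river" : N/NP
      [4,6] NP   >
        [4,5] "dog" : NP/PP
        [5,6] "today" : PP

S\NP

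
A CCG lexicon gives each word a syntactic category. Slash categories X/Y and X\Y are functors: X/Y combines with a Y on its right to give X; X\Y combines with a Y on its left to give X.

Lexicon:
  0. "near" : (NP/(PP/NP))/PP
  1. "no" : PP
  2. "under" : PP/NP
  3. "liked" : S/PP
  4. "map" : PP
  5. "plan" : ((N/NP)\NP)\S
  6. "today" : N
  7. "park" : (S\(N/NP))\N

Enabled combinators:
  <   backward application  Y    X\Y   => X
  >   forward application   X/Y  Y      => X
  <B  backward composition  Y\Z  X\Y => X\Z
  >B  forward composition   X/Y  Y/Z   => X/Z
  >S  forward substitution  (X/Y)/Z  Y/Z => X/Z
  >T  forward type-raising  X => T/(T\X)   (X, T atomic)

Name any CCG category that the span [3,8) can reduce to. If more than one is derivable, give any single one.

[0,8] S   <
  [0,3] NP   >
    [0,2] NP/(PP/NP)   >
      [0,1] "near" : (NP/(PP/NP))/PP
      [1,2] "no" : PP
    [2,3] "under" : PP/NP
  [3,8] S\NP   <B
    [3,6] (N/NP)\NP   <
      [3,5] S   >
        [3,4] "liked" : S/PP
        [4,5] "map" : PP
      [5,6] "plan" : ((N/NP)\NP)\S
    [6,8] S\(N/NP)   <
      [6,7] "today" : N
      [7,8] "park" : (S\(N/NP))\N

S\NP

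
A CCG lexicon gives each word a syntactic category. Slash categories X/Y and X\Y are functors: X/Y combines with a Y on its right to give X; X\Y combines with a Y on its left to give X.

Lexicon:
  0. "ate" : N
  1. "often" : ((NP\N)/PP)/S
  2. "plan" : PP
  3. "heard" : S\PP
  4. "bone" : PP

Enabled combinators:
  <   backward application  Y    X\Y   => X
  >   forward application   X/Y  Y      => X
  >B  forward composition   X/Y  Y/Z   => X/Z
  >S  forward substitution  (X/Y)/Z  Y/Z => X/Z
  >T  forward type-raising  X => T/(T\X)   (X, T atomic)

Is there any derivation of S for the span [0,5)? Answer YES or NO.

N ((NP\N)/PP)/S PP S\PP PP
CKY chart[0,5] = {N/(N\NP), NP, NP/(NP\NP), NP/(PP\PP), PP/(PP\NP), S/(S\NP)}; S ∉ chart

NO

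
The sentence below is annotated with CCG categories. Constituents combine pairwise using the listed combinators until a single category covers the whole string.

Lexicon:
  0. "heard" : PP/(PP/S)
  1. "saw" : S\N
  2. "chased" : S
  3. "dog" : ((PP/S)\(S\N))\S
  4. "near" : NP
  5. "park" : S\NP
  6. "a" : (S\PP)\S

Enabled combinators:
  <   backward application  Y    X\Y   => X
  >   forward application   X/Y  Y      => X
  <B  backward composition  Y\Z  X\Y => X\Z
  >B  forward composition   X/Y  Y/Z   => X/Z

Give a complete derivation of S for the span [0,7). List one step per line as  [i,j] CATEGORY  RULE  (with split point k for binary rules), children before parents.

[0,1] PP/(PP/S)  lex  "heard"
[1,2] S\N  lex  "saw"
[2,3] S  lex  "chased"
[3,4] ((PP/S)\(S\N))\S  lex  "dog"
[2,4] (PP/S)\(S\N)  <  k=3
[1,4] PP/S  <  k=2
[0,4] PP  >  k=1
[4,5] NP  lex  "near"
[5,6] S\NP  lex  "park"
[4,6] S  <  k=5
[6,7] (S\PP)\S  lex  "a"
[4,7] S\PP  <  k=6
[0,7] S  <  k=4

[0,7] S   <
  [0,4] PP   >
    [0,1] "heard" : PP/(PP/S)
    [1,4] PP/S   <
      [1,2] "saw" : S\N
      [2,4] (PP/S)\(S\N)   <
        [2,3] "chased" : S
        [3,4] "dog" : ((PP/S)\(S\N))\S
  [4,7] S\PP   <
    [4,6] S   <
      [4,5] "near" : NP
      [5,6] "park" : S\NP
    [6,7] "a" : (S\PP)\S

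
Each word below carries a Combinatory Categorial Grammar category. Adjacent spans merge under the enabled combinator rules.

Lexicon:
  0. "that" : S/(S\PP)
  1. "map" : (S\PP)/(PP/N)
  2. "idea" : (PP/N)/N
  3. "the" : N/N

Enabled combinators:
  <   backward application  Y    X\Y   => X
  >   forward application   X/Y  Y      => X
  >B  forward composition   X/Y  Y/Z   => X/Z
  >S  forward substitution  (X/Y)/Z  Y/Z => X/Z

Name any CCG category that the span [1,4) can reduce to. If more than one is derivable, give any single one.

[0,4] S   >
  [0,1] "that" : S/(S\PP)
  [1,4] S\PP   >
    [1,2] "map" : (S\PP)/(PP/N)
    [2,4] PP/N   >S
      [2,3] "idea" : (PP/N)/N
      [3,4] "the" : N/N

S\PP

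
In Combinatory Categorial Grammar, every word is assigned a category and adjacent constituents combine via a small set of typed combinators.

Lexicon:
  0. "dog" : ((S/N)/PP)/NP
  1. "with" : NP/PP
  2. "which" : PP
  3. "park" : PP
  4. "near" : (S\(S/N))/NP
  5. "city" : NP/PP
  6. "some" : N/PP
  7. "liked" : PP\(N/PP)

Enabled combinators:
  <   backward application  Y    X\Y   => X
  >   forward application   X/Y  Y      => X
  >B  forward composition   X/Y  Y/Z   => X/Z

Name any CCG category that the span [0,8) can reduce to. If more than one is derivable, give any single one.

[0,8] S   <
  [0,4] S/N   >
    [0,3] (S/N)/PP   >
      [0,1] "dog" : ((S/N)/PP)/NP
      [1,3] NP   >
        [1,2] "with" : NP/PP
        [2,3] "which" : PP
    [3,4] "park" : PP
  [4,8] S\(S/N)   >
    [4,5] "near" : (S\(S/N))/NP
    [5,8] NP   >
      [5,6] "city" : NP/PP
      [6,8] PP   <
        [6,7] "some" : N/PP
        [7,8] "liked" : PP\(N/PP)

S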